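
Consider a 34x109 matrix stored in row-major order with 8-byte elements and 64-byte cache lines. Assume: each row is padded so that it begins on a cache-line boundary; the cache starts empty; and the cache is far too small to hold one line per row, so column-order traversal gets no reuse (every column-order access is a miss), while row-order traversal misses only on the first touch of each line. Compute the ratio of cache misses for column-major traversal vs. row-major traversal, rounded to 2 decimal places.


Each row occupies 109 * 8 = 872 bytes and starts on a line boundary, so it spans ceil(872 / 64) = 14 cache lines.
Row-major traversal misses (one per line touched): 34 * ceil(109 * 8 / 64) = 476
Column-major traversal misses (no reuse, every access misses): 34 * 109 = 3706
Ratio = 3706 / 476 = 7.79

7.79


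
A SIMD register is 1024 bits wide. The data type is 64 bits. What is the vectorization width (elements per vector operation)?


Width = SIMD bits / data type bits
= 1024 / 64 = 16

16


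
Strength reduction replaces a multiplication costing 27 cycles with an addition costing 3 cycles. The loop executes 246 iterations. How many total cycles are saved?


Per-iteration saving = 27 - 3 = 24
Total saved = 246 * 24 = 5904

5904


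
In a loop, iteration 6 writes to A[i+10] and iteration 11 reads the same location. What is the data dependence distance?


Distance = read iteration - write iteration
= 11 - 6 = 5

5


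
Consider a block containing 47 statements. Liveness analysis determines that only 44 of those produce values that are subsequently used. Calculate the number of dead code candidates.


Dead code = total statements - live definitions
= 47 - 44 = 3

3


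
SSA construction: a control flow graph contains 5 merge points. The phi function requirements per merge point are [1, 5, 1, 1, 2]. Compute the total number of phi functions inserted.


Total phi functions = sum of phi functions at each join node
= 1 + 5 + 1 + 1 + 2 = 10

10


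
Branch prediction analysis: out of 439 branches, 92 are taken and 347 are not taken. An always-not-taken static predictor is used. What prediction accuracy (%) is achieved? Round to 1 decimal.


Predictor: always-not-taken
Correct predictions = 347
Accuracy = 347 / 439 * 100 = 79.0%

79.0


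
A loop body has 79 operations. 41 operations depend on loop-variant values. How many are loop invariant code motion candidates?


Invariant candidates = total - loop-dependent
= 79 - 41 = 38

38


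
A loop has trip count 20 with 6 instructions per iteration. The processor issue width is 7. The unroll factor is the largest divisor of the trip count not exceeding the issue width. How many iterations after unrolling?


Largest divisor of 20 <= 7 is 5
New iterations = 20 / 5 = 4

4


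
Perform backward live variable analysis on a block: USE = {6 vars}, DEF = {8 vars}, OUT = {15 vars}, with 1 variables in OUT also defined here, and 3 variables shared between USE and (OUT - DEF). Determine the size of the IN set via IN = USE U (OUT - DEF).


OUT - DEF: 15 - 1 = 14
|IN| = |USE| + |OUT - DEF| - |USE ∩ (OUT - DEF)| = 6 + 14 - 3 = 17

17


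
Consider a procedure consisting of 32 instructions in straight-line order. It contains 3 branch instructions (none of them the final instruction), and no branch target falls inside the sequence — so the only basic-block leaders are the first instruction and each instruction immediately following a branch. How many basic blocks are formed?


With no in-sequence branch targets, the leaders are the first instruction plus the instruction after each branch.
Number of basic blocks = branches + 1
= 3 + 1 = 4

4


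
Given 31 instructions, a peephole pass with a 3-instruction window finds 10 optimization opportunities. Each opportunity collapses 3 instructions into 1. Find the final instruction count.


Each match removes 2 instructions.
Total removed = 10 * 2 = 20
Remaining = 31 - 20 = 11

11


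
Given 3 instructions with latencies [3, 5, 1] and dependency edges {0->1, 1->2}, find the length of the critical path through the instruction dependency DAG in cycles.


Compute longest path through dependency graph: dist(Ik) = max over predecessors of dist + latency(Ik).
dist(I0) = latency 3 = 3
dist(I1) = dist(I0) + 5 = 3 + 5 = 8
dist(I2) = dist(I1) + 1 = 8 + 1 = 9
Critical path = max dist = 9

9


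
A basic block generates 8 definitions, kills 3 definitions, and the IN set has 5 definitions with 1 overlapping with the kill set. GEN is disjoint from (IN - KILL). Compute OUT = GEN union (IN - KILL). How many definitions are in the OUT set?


IN - KILL: 5 - 1 = 4 surviving definitions
OUT = GEN + surviving = 8 + 4 = 12

12


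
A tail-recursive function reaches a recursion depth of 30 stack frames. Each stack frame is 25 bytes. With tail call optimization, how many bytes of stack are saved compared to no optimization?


Without TCO: 30 * 25 = 750 bytes
With TCO: reuse 1 frame = 25 bytes
Savings = 750 - 25 = 725

725


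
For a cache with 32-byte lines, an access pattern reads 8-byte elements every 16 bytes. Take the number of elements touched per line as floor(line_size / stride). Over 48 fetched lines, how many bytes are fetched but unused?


Elements per line = floor(32 / 16) = 2
Bytes used per line = 2 * 8 = 16
Wasted per line = 32 - 16 = 16
Total wasted = 16 * 48 = 768

768


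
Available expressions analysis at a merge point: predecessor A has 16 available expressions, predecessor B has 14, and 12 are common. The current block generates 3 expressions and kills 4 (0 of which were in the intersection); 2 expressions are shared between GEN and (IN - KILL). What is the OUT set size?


IN = intersection of predecessors = 12
IN - KILL = 12 - 0 = 12
|OUT| = |GEN| + |IN - KILL| - |GEN ∩ (IN - KILL)| = 3 + 12 - 2 = 13

13


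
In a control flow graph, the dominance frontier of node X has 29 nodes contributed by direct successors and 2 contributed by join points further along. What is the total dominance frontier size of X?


DF(X) = direct successor contributions + join point contributions
= 29 + 2 = 31

31


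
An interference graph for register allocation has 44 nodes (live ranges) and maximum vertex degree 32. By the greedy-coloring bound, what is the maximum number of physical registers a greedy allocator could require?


Greedy coloring never needs more than (max_degree + 1) colors: when coloring a vertex, at most max_degree neighbors are already colored.
Upper bound = 32 + 1 = 33

33


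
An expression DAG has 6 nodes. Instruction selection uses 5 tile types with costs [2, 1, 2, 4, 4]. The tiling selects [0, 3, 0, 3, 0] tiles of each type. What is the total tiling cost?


Total cost = sum(count_i * cost_i)
= 0*2 + 3*1 + 0*2 + 3*4 + 0*4
= 15

15


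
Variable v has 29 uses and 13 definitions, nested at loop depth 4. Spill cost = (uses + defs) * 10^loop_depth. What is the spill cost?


uses + defs = 29 + 13 = 42
10^4 = 10000
Spill cost = 42 * 10000 = 420000

420000


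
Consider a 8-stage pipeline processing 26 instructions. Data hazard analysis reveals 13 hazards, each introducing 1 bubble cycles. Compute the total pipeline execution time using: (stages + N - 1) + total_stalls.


Base cycles = 8 + 26 - 1 = 33
Total stalls = 13 * 1 = 13
Total = 33 + 13 = 46

46


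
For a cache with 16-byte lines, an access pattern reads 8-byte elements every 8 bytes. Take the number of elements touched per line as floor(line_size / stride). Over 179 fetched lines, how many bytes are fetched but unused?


Elements per line = floor(16 / 8) = 2
Bytes used per line = 2 * 8 = 16
Wasted per line = 16 - 16 = 0
Total wasted = 0 * 179 = 0

0


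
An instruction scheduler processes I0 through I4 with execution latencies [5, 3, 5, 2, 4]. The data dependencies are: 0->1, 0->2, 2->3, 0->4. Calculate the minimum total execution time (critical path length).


Compute longest path through dependency graph: dist(Ik) = max over predecessors of dist + latency(Ik).
dist(I0) = latency 5 = 5
dist(I1) = dist(I0) + 3 = 5 + 3 = 8
dist(I2) = dist(I0) + 5 = 5 + 5 = 10
dist(I3) = dist(I2) + 2 = 10 + 2 = 12
dist(I4) = dist(I0) + 4 = 5 + 4 = 9
Critical path = max dist = 12

12


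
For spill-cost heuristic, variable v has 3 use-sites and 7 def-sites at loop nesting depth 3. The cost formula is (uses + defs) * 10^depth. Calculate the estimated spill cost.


uses + defs = 3 + 7 = 10
10^3 = 1000
Spill cost = 10 * 1000 = 10000

10000


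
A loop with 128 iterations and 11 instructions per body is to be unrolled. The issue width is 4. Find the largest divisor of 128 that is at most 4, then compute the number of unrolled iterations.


Largest divisor of 128 <= 4 is 4
New iterations = 128 / 4 = 32

32


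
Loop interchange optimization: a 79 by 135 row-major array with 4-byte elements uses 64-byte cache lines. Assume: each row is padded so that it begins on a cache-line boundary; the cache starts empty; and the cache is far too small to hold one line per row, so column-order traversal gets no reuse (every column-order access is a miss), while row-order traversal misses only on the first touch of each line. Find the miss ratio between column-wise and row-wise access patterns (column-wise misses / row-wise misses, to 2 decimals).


Each row occupies 135 * 4 = 540 bytes and starts on a line boundary, so it spans ceil(540 / 64) = 9 cache lines.
Row-major traversal misses (one per line touched): 79 * ceil(135 * 4 / 64) = 711
Column-major traversal misses (no reuse, every access misses): 79 * 135 = 10665
Ratio = 10665 / 711 = 15.0

15.0


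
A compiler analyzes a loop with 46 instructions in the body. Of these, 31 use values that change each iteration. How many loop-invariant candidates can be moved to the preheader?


Invariant candidates = total - loop-dependent
= 46 - 31 = 15

15


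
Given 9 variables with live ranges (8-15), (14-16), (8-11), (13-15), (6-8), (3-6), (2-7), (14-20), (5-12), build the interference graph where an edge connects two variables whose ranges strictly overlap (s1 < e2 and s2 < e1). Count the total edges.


Check all pairs for overlapping intervals.
Two intervals (s1,e1) and (s2,e2) overlap if s1 < e2 and s2 < e1.
v0 (8-15) vs v1..v8: overlaps v1, v2, v3, v7, v8 -> 5
v1 (14-16) vs v2..v8: overlaps v3, v7 -> 2
v2 (8-11) vs v3..v8: overlaps v8 -> 1
v3 (13-15) vs v4..v8: overlaps v7 -> 1
v4 (6-8) vs v5..v8: overlaps v6, v8 -> 2
v5 (3-6) vs v6..v8: overlaps v6, v8 -> 2
v6 (2-7) vs v7..v8: overlaps v8 -> 1
v7 (14-20) vs v8: overlaps none -> 0
Total overlapping pairs = 5 + 2 + 1 + 1 + 2 + 2 + 1 + 0 = 14

14


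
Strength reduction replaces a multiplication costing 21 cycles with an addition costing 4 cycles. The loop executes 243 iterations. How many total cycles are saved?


Per-iteration saving = 21 - 4 = 17
Total saved = 243 * 17 = 4131

4131


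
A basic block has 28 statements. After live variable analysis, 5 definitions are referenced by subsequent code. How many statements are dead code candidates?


Dead code = total statements - live definitions
= 28 - 5 = 23

23


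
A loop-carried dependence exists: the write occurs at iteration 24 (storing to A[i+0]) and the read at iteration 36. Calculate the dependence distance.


Distance = read iteration - write iteration
= 36 - 24 = 12

12


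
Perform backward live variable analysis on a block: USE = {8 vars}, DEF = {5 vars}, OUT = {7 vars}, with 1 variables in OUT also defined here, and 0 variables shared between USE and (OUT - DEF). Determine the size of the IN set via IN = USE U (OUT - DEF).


OUT - DEF: 7 - 1 = 6
|IN| = |USE| + |OUT - DEF| - |USE ∩ (OUT - DEF)| = 8 + 6 - 0 = 14

14


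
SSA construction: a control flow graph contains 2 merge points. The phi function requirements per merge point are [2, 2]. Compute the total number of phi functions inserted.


Total phi functions = sum of phi functions at each join node
= 2 + 2 = 4

4


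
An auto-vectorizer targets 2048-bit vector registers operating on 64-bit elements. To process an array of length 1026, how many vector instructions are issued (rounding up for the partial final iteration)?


Width = 2048 / 64 = 32 elements per vector op
Iterations = ceil(1026 / 32) = 33

33


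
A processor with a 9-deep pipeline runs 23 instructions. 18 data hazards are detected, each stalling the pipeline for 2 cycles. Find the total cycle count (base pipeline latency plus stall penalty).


Base cycles = 9 + 23 - 1 = 31
Total stalls = 18 * 2 = 36
Total = 31 + 36 = 67

67


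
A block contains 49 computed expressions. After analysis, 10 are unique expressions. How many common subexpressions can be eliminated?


CSE count = total expressions - unique expressions
= 49 - 10 = 39

39


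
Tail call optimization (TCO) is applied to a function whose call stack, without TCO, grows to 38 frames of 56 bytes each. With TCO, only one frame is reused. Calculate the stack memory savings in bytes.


Without TCO: 38 * 56 = 2128 bytes
With TCO: reuse 1 frame = 56 bytes
Savings = 2128 - 56 = 2072

2072


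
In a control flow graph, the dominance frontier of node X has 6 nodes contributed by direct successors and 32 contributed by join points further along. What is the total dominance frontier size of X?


DF(X) = direct successor contributions + join point contributions
= 6 + 32 = 38

38


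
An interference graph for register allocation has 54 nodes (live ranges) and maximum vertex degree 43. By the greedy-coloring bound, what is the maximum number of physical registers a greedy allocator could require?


Greedy coloring never needs more than (max_degree + 1) colors: when coloring a vertex, at most max_degree neighbors are already colored.
Upper bound = 43 + 1 = 44

44


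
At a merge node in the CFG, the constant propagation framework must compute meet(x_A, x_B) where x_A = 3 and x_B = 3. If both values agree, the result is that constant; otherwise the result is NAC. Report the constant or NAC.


Meet operation: if both paths give the same constant, result is that constant; if they differ, result is NAC (not-a-constant).
Path A: 3, Path B: 3 -> equal
Result: constant -> 3

3


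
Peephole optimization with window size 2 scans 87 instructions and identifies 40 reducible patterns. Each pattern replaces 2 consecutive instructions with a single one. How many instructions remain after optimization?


Each match removes 1 instructions.
Total removed = 40 * 1 = 40
Remaining = 87 - 40 = 47

47


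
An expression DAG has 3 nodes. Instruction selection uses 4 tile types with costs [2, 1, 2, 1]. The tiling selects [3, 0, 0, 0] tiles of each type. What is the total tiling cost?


Total cost = sum(count_i * cost_i)
= 3*2 + 0*1 + 0*2 + 0*1
= 6

6


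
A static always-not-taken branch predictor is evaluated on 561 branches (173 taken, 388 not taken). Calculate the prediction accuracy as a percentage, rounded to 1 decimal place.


Predictor: always-not-taken
Correct predictions = 388
Accuracy = 388 / 561 * 100 = 69.2%

69.2


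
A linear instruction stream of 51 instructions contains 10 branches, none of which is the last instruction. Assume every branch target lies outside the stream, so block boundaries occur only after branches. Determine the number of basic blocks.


With no in-sequence branch targets, the leaders are the first instruction plus the instruction after each branch.
Number of basic blocks = branches + 1
= 10 + 1 = 11

11


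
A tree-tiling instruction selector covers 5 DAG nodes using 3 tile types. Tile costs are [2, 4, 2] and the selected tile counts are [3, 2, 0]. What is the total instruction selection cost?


Total cost = sum(count_i * cost_i)
= 3*2 + 2*4 + 0*2
= 14

14


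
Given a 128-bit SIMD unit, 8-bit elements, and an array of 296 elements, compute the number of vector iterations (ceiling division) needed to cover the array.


Width = 128 / 8 = 16 elements per vector op
Iterations = ceil(296 / 16) = 19

19


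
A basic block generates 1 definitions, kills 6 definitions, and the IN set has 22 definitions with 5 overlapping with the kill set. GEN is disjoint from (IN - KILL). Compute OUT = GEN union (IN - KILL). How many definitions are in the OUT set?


IN - KILL: 22 - 5 = 17 surviving definitions
OUT = GEN + surviving = 1 + 17 = 18

18


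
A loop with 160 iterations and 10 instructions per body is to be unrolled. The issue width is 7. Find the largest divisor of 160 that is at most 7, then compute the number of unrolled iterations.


Largest divisor of 160 <= 7 is 5
New iterations = 160 / 5 = 32

32


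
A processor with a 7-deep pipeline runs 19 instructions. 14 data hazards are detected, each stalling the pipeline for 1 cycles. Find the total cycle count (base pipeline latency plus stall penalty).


Base cycles = 7 + 19 - 1 = 25
Total stalls = 14 * 1 = 14
Total = 25 + 14 = 39

39


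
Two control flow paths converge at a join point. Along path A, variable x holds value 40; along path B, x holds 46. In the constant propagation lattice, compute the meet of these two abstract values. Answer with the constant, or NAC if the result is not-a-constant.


Meet operation: if both paths give the same constant, result is that constant; if they differ, result is NAC (not-a-constant).
Path A: 40, Path B: 46 -> differ
Result: not-a-constant -> NAC

NAC


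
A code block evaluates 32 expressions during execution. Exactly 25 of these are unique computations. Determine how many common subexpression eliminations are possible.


CSE count = total expressions - unique expressions
= 32 - 25 = 7

7


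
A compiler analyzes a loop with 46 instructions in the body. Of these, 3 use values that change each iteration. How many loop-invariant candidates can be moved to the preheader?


Invariant candidates = total - loop-dependent
= 46 - 3 = 43

43


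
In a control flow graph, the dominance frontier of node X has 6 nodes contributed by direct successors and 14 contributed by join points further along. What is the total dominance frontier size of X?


DF(X) = direct successor contributions + join point contributions
= 6 + 14 = 20

20


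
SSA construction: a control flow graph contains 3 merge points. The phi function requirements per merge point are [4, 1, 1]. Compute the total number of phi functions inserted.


Total phi functions = sum of phi functions at each join node
= 4 + 1 + 1 = 6

6


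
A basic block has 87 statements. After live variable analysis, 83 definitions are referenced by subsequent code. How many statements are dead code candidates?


Dead code = total statements - live definitions
= 87 - 83 = 4

4


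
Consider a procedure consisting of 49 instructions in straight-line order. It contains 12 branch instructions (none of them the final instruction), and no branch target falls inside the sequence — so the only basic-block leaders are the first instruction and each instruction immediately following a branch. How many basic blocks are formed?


With no in-sequence branch targets, the leaders are the first instruction plus the instruction after each branch.
Number of basic blocks = branches + 1
= 12 + 1 = 13

13


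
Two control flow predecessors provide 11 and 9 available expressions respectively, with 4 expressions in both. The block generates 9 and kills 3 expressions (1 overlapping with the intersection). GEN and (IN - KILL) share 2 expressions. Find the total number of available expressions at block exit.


IN = intersection of predecessors = 4
IN - KILL = 4 - 1 = 3
|OUT| = |GEN| + |IN - KILL| - |GEN ∩ (IN - KILL)| = 9 + 3 - 2 = 10

10


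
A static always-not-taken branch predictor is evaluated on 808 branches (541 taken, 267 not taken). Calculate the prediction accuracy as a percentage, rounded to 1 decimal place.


Predictor: always-not-taken
Correct predictions = 267
Accuracy = 267 / 808 * 100 = 33.0%

33.0


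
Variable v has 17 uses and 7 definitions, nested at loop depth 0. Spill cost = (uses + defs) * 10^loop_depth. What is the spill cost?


uses + defs = 17 + 7 = 24
10^0 = 1
Spill cost = 24 * 1 = 24

24


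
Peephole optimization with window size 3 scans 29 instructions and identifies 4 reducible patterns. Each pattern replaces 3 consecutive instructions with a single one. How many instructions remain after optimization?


Each match removes 2 instructions.
Total removed = 4 * 2 = 8
Remaining = 29 - 8 = 21

21


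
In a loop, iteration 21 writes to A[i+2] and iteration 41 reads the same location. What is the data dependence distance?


Distance = read iteration - write iteration
= 41 - 21 = 20

20


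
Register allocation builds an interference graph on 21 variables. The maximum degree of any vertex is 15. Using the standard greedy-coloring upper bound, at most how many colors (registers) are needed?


Greedy coloring never needs more than (max_degree + 1) colors: when coloring a vertex, at most max_degree neighbors are already colored.
Upper bound = 15 + 1 = 16

16


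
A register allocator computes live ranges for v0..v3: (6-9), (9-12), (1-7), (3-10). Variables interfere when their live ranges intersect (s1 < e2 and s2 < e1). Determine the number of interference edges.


Check all pairs for overlapping intervals.
Two intervals (s1,e1) and (s2,e2) overlap if s1 < e2 and s2 < e1.
v0 (6-9) vs v1..v3: overlaps v2, v3 -> 2
v1 (9-12) vs v2..v3: overlaps v3 -> 1
v2 (1-7) vs v3: overlaps v3 -> 1
Total overlapping pairs = 2 + 1 + 1 = 4

4


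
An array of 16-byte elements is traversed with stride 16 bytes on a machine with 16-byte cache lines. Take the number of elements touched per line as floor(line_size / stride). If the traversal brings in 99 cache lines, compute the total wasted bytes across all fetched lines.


Elements per line = floor(16 / 16) = 1
Bytes used per line = 1 * 16 = 16
Wasted per line = 16 - 16 = 0
Total wasted = 0 * 99 = 0

0


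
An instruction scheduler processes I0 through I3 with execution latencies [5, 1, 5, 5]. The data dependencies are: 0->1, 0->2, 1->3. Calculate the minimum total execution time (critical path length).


Compute longest path through dependency graph: dist(Ik) = max over predecessors of dist + latency(Ik).
dist(I0) = latency 5 = 5
dist(I1) = dist(I0) + 1 = 5 + 1 = 6
dist(I2) = dist(I0) + 5 = 5 + 5 = 10
dist(I3) = dist(I1) + 5 = 6 + 5 = 11
Critical path = max dist = 11

11


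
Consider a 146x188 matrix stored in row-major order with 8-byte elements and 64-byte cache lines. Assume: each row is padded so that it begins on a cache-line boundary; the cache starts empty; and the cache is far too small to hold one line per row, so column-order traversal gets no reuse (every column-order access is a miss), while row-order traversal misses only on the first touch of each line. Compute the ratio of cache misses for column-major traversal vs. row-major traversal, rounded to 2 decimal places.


Each row occupies 188 * 8 = 1504 bytes and starts on a line boundary, so it spans ceil(1504 / 64) = 24 cache lines.
Row-major traversal misses (one per line touched): 146 * ceil(188 * 8 / 64) = 3504
Column-major traversal misses (no reuse, every access misses): 146 * 188 = 27448
Ratio = 27448 / 3504 = 7.83

7.83


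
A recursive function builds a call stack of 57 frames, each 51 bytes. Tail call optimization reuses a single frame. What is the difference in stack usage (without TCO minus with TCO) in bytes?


Without TCO: 57 * 51 = 2907 bytes
With TCO: reuse 1 frame = 51 bytes
Savings = 2907 - 51 = 2856

2856


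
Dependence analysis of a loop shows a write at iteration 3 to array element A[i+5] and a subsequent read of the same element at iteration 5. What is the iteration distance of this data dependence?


Distance = read iteration - write iteration
= 5 - 3 = 2

2


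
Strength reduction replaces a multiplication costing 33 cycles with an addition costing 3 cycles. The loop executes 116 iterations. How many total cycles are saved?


Per-iteration saving = 33 - 3 = 30
Total saved = 116 * 30 = 3480

3480


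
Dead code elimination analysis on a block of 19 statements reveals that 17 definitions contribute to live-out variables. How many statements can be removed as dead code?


Dead code = total statements - live definitions
= 19 - 17 = 2

2


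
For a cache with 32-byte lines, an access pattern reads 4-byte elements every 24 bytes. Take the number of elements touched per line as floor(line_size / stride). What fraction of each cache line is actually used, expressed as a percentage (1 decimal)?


Elements per cache line = floor(32 / 24) = 1
Bytes used = 1 * 4 = 4
Utilization = 4 / 32 * 100 = 12.5%

12.5


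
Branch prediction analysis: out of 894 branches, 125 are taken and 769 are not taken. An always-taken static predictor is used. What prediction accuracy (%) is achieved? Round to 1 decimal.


Predictor: always-taken
Correct predictions = 125
Accuracy = 125 / 894 * 100 = 14.0%

14.0


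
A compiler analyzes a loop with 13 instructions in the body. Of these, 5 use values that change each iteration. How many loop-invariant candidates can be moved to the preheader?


Invariant candidates = total - loop-dependent
= 13 - 5 = 8

8


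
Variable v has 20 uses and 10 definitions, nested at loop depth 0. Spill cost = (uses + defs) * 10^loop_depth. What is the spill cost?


uses + defs = 20 + 10 = 30
10^0 = 1
Spill cost = 30 * 1 = 30

30


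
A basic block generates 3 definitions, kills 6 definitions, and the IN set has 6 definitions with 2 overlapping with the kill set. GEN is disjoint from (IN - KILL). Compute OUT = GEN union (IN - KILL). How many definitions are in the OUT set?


IN - KILL: 6 - 2 = 4 surviving definitions
OUT = GEN + surviving = 3 + 4 = 7

7


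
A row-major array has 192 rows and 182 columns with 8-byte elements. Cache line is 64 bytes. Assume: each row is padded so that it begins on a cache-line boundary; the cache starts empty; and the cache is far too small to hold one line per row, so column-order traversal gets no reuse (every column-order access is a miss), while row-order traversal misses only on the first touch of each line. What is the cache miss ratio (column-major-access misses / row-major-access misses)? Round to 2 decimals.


Each row occupies 182 * 8 = 1456 bytes and starts on a line boundary, so it spans ceil(1456 / 64) = 23 cache lines.
Row-major traversal misses (one per line touched): 192 * ceil(182 * 8 / 64) = 4416
Column-major traversal misses (no reuse, every access misses): 192 * 182 = 34944
Ratio = 34944 / 4416 = 7.91

7.91


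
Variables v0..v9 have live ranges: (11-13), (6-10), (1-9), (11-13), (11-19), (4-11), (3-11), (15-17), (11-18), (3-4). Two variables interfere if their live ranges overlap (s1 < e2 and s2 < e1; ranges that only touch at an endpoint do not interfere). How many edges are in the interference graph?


Check all pairs for overlapping intervals.
Two intervals (s1,e1) and (s2,e2) overlap if s1 < e2 and s2 < e1.
v0 (11-13) vs v1..v9: overlaps v3, v4, v8 -> 3
v1 (6-10) vs v2..v9: overlaps v2, v5, v6 -> 3
v2 (1-9) vs v3..v9: overlaps v5, v6, v9 -> 3
v3 (11-13) vs v4..v9: overlaps v4, v8 -> 2
v4 (11-19) vs v5..v9: overlaps v7, v8 -> 2
v5 (4-11) vs v6..v9: overlaps v6 -> 1
v6 (3-11) vs v7..v9: overlaps v9 -> 1
v7 (15-17) vs v8..v9: overlaps v8 -> 1
v8 (11-18) vs v9: overlaps none -> 0
Total overlapping pairs = 3 + 3 + 3 + 2 + 2 + 1 + 1 + 1 + 0 = 16

16


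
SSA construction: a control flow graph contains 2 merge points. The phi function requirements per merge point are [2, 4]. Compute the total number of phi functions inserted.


Total phi functions = sum of phi functions at each join node
= 2 + 4 = 6

6


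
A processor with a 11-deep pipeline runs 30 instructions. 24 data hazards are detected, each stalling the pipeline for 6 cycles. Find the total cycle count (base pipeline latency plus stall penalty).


Base cycles = 11 + 30 - 1 = 40
Total stalls = 24 * 6 = 144
Total = 40 + 144 = 184

184


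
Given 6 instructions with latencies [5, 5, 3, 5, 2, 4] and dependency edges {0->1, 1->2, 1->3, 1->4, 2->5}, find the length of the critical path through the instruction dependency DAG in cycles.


Compute longest path through dependency graph: dist(Ik) = max over predecessors of dist + latency(Ik).
dist(I0) = latency 5 = 5
dist(I1) = dist(I0) + 5 = 5 + 5 = 10
dist(I2) = dist(I1) + 3 = 10 + 3 = 13
dist(I3) = dist(I1) + 5 = 10 + 5 = 15
dist(I4) = dist(I1) + 2 = 10 + 2 = 12
dist(I5) = dist(I2) + 4 = 13 + 4 = 17
Critical path = max dist = 17

17


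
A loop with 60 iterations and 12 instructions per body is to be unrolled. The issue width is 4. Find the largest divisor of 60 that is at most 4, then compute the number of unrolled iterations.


Largest divisor of 60 <= 4 is 4
New iterations = 60 / 4 = 15

15


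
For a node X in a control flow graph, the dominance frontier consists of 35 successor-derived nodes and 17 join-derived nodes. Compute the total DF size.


DF(X) = direct successor contributions + join point contributions
= 35 + 17 = 52

52


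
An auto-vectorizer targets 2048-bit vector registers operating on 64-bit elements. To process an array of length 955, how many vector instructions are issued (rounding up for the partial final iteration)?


Width = 2048 / 64 = 32 elements per vector op
Iterations = ceil(955 / 32) = 30

30


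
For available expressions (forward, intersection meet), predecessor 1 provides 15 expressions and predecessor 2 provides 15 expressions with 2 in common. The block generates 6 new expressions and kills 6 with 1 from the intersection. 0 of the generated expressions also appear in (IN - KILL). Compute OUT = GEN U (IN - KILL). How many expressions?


IN = intersection of predecessors = 2
IN - KILL = 2 - 1 = 1
|OUT| = |GEN| + |IN - KILL| - |GEN ∩ (IN - KILL)| = 6 + 1 - 0 = 7

7


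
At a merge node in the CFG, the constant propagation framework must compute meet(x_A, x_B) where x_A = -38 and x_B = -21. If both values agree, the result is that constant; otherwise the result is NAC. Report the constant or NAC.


Meet operation: if both paths give the same constant, result is that constant; if they differ, result is NAC (not-a-constant).
Path A: -38, Path B: -21 -> differ
Result: not-a-constant -> NAC

NAC


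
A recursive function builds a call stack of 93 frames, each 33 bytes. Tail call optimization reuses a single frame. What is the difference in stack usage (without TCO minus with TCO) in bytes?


Without TCO: 93 * 33 = 3069 bytes
With TCO: reuse 1 frame = 33 bytes
Savings = 3069 - 33 = 3036

3036


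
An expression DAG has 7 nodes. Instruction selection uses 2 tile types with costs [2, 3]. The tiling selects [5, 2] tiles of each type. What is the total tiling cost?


Total cost = sum(count_i * cost_i)
= 5*2 + 2*3
= 16

16


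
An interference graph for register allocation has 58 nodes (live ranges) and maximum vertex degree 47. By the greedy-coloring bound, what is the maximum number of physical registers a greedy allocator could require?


Greedy coloring never needs more than (max_degree + 1) colors: when coloring a vertex, at most max_degree neighbors are already colored.
Upper bound = 47 + 1 = 48

48


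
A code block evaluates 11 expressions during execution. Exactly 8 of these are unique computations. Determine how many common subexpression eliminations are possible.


CSE count = total expressions - unique expressions
= 11 - 8 = 3

3


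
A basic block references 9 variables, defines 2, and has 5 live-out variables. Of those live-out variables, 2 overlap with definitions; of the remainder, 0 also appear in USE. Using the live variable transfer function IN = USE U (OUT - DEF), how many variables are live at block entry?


OUT - DEF: 5 - 2 = 3
|IN| = |USE| + |OUT - DEF| - |USE ∩ (OUT - DEF)| = 9 + 3 - 0 = 12

12


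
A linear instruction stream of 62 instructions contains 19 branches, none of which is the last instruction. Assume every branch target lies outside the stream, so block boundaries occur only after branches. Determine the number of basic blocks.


With no in-sequence branch targets, the leaders are the first instruction plus the instruction after each branch.
Number of basic blocks = branches + 1
= 19 + 1 = 20

20


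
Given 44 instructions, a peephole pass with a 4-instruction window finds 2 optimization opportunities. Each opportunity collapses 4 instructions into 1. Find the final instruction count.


Each match removes 3 instructions.
Total removed = 2 * 3 = 6
Remaining = 44 - 6 = 38

38


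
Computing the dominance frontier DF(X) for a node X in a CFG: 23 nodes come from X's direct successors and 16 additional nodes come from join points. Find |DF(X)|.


DF(X) = direct successor contributions + join point contributions
= 23 + 16 = 39

39


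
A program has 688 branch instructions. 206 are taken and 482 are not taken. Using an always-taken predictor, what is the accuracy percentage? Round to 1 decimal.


Predictor: always-taken
Correct predictions = 206
Accuracy = 206 / 688 * 100 = 29.9%

29.9


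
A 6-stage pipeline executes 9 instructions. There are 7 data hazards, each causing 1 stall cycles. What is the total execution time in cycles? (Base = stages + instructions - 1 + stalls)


Base cycles = 6 + 9 - 1 = 14
Total stalls = 7 * 1 = 7
Total = 14 + 7 = 21

21


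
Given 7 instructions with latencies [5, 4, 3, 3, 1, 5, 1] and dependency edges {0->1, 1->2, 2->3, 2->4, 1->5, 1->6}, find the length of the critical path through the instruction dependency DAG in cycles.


Compute longest path through dependency graph: dist(Ik) = max over predecessors of dist + latency(Ik).
dist(I0) = latency 5 = 5
dist(I1) = dist(I0) + 4 = 5 + 4 = 9
dist(I2) = dist(I1) + 3 = 9 + 3 = 12
dist(I3) = dist(I2) + 3 = 12 + 3 = 15
dist(I4) = dist(I2) + 1 = 12 + 1 = 13
dist(I5) = dist(I1) + 5 = 9 + 5 = 14
dist(I6) = dist(I1) + 1 = 9 + 1 = 10
Critical path = max dist = 15

15


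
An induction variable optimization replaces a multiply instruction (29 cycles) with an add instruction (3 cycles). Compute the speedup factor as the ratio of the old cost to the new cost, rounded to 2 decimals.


Ratio = mult_cost / add_cost = 29 / 3 = 9.67

9.67


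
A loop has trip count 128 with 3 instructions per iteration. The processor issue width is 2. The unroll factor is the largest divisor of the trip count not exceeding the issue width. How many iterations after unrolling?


Largest divisor of 128 <= 2 is 2
New iterations = 128 / 2 = 64

64


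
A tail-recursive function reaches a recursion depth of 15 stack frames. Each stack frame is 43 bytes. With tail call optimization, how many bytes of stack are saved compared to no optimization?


Without TCO: 15 * 43 = 645 bytes
With TCO: reuse 1 frame = 43 bytes
Savings = 645 - 43 = 602

602


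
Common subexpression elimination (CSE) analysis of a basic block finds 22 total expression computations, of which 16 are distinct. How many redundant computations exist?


CSE count = total expressions - unique expressions
= 22 - 16 = 6

6


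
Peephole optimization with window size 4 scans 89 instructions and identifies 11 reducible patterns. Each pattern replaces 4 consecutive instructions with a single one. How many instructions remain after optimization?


Each match removes 3 instructions.
Total removed = 11 * 3 = 33
Remaining = 89 - 33 = 56

56


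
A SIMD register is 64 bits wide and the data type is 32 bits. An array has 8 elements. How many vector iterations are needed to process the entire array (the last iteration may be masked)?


Width = 64 / 32 = 2 elements per vector op
Iterations = ceil(8 / 2) = 4

4


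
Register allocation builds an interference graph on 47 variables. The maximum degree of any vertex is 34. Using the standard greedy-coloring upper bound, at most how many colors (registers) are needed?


Greedy coloring never needs more than (max_degree + 1) colors: when coloring a vertex, at most max_degree neighbors are already colored.
Upper bound = 34 + 1 = 35

35


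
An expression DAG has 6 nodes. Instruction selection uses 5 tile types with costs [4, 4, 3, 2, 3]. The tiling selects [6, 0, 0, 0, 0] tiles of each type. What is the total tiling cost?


Total cost = sum(count_i * cost_i)
= 6*4 + 0*4 + 0*3 + 0*2 + 0*3
= 24

24


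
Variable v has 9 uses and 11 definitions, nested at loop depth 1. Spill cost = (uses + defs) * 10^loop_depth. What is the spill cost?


uses + defs = 9 + 11 = 20
10^1 = 10
Spill cost = 20 * 10 = 200

200


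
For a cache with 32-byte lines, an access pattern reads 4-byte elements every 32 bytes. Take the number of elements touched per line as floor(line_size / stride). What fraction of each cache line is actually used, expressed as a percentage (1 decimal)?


Elements per cache line = floor(32 / 32) = 1
Bytes used = 1 * 4 = 4
Utilization = 4 / 32 * 100 = 12.5%

12.5


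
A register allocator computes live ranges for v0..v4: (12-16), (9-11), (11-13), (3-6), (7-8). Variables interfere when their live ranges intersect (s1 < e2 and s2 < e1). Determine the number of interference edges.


Check all pairs for overlapping intervals.
Two intervals (s1,e1) and (s2,e2) overlap if s1 < e2 and s2 < e1.
v0 (12-16) vs v1..v4: overlaps v2 -> 1
v1 (9-11) vs v2..v4: overlaps none -> 0
v2 (11-13) vs v3..v4: overlaps none -> 0
v3 (3-6) vs v4: overlaps none -> 0
Total overlapping pairs = 1 + 0 + 0 + 0 = 1

1


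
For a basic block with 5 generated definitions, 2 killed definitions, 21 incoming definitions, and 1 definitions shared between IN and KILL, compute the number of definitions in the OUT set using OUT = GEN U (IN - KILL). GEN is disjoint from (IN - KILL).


IN - KILL: 21 - 1 = 20 surviving definitions
OUT = GEN + surviving = 5 + 20 = 25

25


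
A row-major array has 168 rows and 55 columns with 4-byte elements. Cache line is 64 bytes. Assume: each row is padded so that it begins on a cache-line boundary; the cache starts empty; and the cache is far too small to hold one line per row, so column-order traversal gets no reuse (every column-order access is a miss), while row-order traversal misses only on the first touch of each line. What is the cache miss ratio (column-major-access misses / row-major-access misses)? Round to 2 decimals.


Each row occupies 55 * 4 = 220 bytes and starts on a line boundary, so it spans ceil(220 / 64) = 4 cache lines.
Row-major traversal misses (one per line touched): 168 * ceil(55 * 4 / 64) = 672
Column-major traversal misses (no reuse, every access misses): 168 * 55 = 9240
Ratio = 9240 / 672 = 13.75

13.75


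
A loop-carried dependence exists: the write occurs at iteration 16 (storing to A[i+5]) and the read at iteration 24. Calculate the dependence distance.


Distance = read iteration - write iteration
= 24 - 16 = 8

8


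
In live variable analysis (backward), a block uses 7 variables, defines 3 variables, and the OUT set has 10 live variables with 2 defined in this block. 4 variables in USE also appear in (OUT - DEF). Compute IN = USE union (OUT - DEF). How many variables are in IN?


OUT - DEF: 10 - 2 = 8
|IN| = |USE| + |OUT - DEF| - |USE ∩ (OUT - DEF)| = 7 + 8 - 4 = 11

11


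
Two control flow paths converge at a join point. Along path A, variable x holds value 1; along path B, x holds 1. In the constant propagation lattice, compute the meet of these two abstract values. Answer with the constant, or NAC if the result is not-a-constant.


Meet operation: if both paths give the same constant, result is that constant; if they differ, result is NAC (not-a-constant).
Path A: 1, Path B: 1 -> equal
Result: constant -> 1

1


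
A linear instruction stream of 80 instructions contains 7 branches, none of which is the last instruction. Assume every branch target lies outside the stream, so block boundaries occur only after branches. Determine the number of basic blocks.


With no in-sequence branch targets, the leaders are the first instruction plus the instruction after each branch.
Number of basic blocks = branches + 1
= 7 + 1 = 8

8
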